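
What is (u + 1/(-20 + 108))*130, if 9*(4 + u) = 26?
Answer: -56615/396 ≈ -142.97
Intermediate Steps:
u = -10/9 (u = -4 + (⅑)*26 = -4 + 26/9 = -10/9 ≈ -1.1111)
(u + 1/(-20 + 108))*130 = (-10/9 + 1/(-20 + 108))*130 = (-10/9 + 1/88)*130 = -871/792*130 = -56615/396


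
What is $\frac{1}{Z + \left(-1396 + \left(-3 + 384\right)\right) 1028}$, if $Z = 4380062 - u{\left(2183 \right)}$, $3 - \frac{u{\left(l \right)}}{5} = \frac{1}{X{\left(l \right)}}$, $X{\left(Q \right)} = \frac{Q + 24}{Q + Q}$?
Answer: $\frac{2207}{7363957619} \approx 2.997 \cdot 10^{-7}$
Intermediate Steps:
$X{\left(Q \right)} = \frac{24 + Q}{2 Q}$
$u{\left(l \right)} = 15 - \frac{10 l}{24 + l}$ ($u{\left(l \right)} = 15 - \frac{5}{\frac{1}{2} \frac{1}{l} \left(24 + l\right)} = 15 - 5 \frac{2 l}{24 + l} = 15 - \frac{10 l}{24 + l}$)
$Z = \frac{9666785559}{2207}$ ($Z = 4380062 - \frac{5 \left(72 + 2183\right)}{24 + 2183} = 4380062 - 5 \cdot \frac{1}{2207} \cdot 2255 = 4380062 - \frac{11275}{2207} = \frac{9666785559}{2207} \approx 4.3801 \cdot 10^{6}$)
$\frac{1}{Z + \left(-1396 + \left(-3 + 384\right)\right) 1028} = \frac{1}{\frac{9666785559}{2207} + \left(-1396 + \left(-3 + 384\right)\right) 1028} = \frac{1}{\frac{9666785559}{2207} + \left(-1396 + 381\right) 1028} = \frac{1}{\frac{9666785559}{2207} - 1043420} = \frac{1}{\frac{7363957619}{2207}} = \frac{2207}{7363957619}$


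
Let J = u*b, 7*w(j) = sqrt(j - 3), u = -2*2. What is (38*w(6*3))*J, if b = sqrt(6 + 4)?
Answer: -760*sqrt(6)/7 ≈ -265.94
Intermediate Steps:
u = -4
b = sqrt(10) ≈ 3.1623
w(j) = sqrt(-3 + j)/7 (w(j) = sqrt(j - 3)/7 = sqrt(-3 + j)/7)
J = -4*sqrt(10) ≈ -12.649
(38*w(6*3))*J = (38*(sqrt(-3 + 6*3)/7))*(-4*sqrt(10)) = (38*(sqrt(-3 + 18)/7))*(-4*sqrt(10)) = (38*(sqrt(15)/7))*(-4*sqrt(10)) = (38*sqrt(15)/7)*(-4*sqrt(10)) = -760*sqrt(6)/7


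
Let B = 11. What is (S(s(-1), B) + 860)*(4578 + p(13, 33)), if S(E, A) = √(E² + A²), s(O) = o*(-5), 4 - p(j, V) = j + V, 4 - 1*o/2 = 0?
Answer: 3900960 + 4536*√1721 ≈ 4.0891e+6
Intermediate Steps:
o = 8 (o = 8 - 2*0 = 8 + 0 = 8)
p(j, V) = 4 - V - j (p(j, V) = 4 - (j + V) = 4 - (V + j) = 4 + (-V - j) = 4 - V - j)
s(O) = -40 (s(O) = 8*(-5) = -40)
S(E, A) = √(A² + E²)
(S(s(-1), B) + 860)*(4578 + p(13, 33)) = (√(11² + (-40)²) + 860)*(4578 + (4 - 1*33 - 1*13)) = (√(121 + 1600) + 860)*(4578 + (4 - 33 - 13)) = (√1721 + 860)*(4578 - 42) = (860 + √1721)*4536 = 3900960 + 4536*√1721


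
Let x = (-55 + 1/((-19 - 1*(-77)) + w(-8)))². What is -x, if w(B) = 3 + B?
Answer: -8491396/2809 ≈ -3022.9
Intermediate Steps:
x = 8491396/2809 (x = (-55 + 1/((-19 - 1*(-77)) + (3 - 8)))² = (-55 + 1/((-19 + 77) - 5))² = (-55 + 1/(58 - 5))² = (-55 + 1/53)² = (-2914/53)² = 8491396/2809 ≈ 3022.9)
-x = -1*8491396/2809 = -8491396/2809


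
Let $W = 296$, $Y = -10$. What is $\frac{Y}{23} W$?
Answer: $- \frac{2960}{23} \approx -128.7$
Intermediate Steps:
$\frac{Y}{23} W = - \frac{10}{23} \cdot 296 = \left(-10\right) \frac{1}{23} \cdot 296 = \left(- \frac{10}{23}\right) 296 = - \frac{2960}{23}$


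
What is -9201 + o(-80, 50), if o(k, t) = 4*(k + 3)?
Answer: -9509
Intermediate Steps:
o(k, t) = 12 + 4*k (o(k, t) = 4*(3 + k) = 12 + 4*k)
-9201 + o(-80, 50) = -9201 + (12 + 4*(-80)) = -9201 + (12 - 320) = -9201 - 308 = -9509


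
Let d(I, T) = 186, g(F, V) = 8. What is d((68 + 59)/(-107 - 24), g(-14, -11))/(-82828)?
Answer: -93/41414 ≈ -0.0022456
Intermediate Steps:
d((68 + 59)/(-107 - 24), g(-14, -11))/(-82828) = 186/(-82828) = 186*(-1/82828) = -93/41414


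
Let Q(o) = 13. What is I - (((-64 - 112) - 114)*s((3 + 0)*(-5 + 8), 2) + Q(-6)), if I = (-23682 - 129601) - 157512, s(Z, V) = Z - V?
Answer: -308778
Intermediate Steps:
I = -310795 (I = -153283 - 157512 = -310795)
I - (((-64 - 112) - 114)*s((3 + 0)*(-5 + 8), 2) + Q(-6)) = -310795 - (((-64 - 112) - 114)*((3 + 0)*(-5 + 8) - 1*2) + 13) = -310795 - ((-176 - 114)*(3*3 - 2) + 13) = -310795 - (-290*(9 - 2) + 13) = -310795 - (-290*7 + 13) = -310795 - (-2030 + 13) = -310795 - 1*(-2017) = -310795 + 2017 = -308778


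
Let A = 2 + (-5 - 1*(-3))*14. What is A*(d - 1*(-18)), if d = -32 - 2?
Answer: 416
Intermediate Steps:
d = -34
A = -26 (A = 2 + (-5 + 3)*14 = 2 - 2*14 = 2 - 28 = -26)
A*(d - 1*(-18)) = -26*(-34 - 1*(-18)) = -26*(-34 + 18) = -26*(-16) = 416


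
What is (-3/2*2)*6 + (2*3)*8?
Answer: 30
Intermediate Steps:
(-3/2*2)*6 + (2*3)*8 = (-3*1/2*2)*6 + 6*8 = -3/2*2*6 + 48 = -3*6 + 48 = -18 + 48 = 30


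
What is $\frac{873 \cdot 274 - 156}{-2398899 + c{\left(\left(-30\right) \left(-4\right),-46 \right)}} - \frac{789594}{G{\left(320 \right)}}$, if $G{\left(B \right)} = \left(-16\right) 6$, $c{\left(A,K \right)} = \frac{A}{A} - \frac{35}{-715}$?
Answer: $\frac{15047830260515}{1829559504} \approx 8224.8$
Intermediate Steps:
$c{\left(A,K \right)} = \frac{150}{143}$ ($c{\left(A,K \right)} = 1 - - \frac{7}{143} = 1 + \frac{7}{143} = \frac{150}{143}$)
$G{\left(B \right)} = -96$
$\frac{873 \cdot 274 - 156}{-2398899 + c{\left(\left(-30\right) \left(-4\right),-46 \right)}} - \frac{789594}{G{\left(320 \right)}} = \frac{873 \cdot 274 - 156}{-2398899 + \frac{150}{143}} - \frac{789594}{-96} = \frac{239202 - 156}{- \frac{343042407}{143}} - - \frac{131599}{16} = 239046 \left(- \frac{143}{343042407}\right) + \frac{131599}{16} = - \frac{11394526}{114347469} + \frac{131599}{16} = \frac{15047830260515}{1829559504}$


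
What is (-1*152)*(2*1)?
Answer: -304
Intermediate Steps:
(-1*152)*(2*1) = -152*2 = -304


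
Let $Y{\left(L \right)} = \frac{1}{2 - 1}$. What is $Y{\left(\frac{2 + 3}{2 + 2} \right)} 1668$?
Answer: $1668$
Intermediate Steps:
$Y{\left(L \right)} = 1$ ($Y{\left(L \right)} = \frac{1}{2 - 1} = 1^{-1} = 1$)
$Y{\left(\frac{2 + 3}{2 + 2} \right)} 1668 = 1 \cdot 1668 = 1668$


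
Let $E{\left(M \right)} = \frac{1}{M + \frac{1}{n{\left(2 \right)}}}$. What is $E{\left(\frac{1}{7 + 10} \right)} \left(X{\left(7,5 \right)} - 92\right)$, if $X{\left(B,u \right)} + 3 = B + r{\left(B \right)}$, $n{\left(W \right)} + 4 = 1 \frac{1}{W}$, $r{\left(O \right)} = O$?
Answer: $357$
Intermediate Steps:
$n{\left(W \right)} = -4 + \frac{1}{W}$ ($n{\left(W \right)} = -4 + 1 \frac{1}{W} = -4 + \frac{1}{W}$)
$X{\left(B,u \right)} = -3 + 2 B$ ($X{\left(B,u \right)} = -3 + \left(B + B\right) = -3 + 2 B$)
$E{\left(M \right)} = \frac{1}{- \frac{2}{7} + M}$ ($E{\left(M \right)} = \frac{1}{M + \frac{1}{-4 + \frac{1}{2}}} = \frac{1}{M + \frac{1}{- \frac{7}{2}}} = \frac{1}{M - \frac{2}{7}} = \frac{1}{- \frac{2}{7} + M}$)
$E{\left(\frac{1}{7 + 10} \right)} \left(X{\left(7,5 \right)} - 92\right) = \frac{7}{-2 + \frac{7}{7 + 10}} \left(\left(-3 + 2 \cdot 7\right) - 92\right) = \frac{7}{-2 + \frac{7}{17}} \left(\left(-3 + 14\right) - 92\right) = \frac{7}{-2 + 7 \cdot \frac{1}{17}} \left(11 - 92\right) = \frac{7}{-2 + \frac{7}{17}} \left(-81\right) = \frac{7}{- \frac{27}{17}} \left(-81\right) = 7 \left(- \frac{17}{27}\right) \left(-81\right) = \left(- \frac{119}{27}\right) \left(-81\right) = 357$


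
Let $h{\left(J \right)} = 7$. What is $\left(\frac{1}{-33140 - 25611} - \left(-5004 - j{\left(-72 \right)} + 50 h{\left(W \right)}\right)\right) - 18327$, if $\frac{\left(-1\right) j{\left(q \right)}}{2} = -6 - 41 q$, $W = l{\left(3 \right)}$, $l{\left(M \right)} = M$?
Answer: $- \frac{1149463316}{58751} \approx -19565.0$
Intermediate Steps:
$W = 3$
$j{\left(q \right)} = 12 + 82 q$ ($j{\left(q \right)} = - 2 \left(-6 - 41 q\right) = 12 + 82 q$)
$\left(\frac{1}{-33140 - 25611} - \left(-5004 - j{\left(-72 \right)} + 50 h{\left(W \right)}\right)\right) - 18327 = \left(\frac{1}{-33140 - 25611} + \left(\left(\left(12 + 82 \left(-72\right)\right) + 5008\right) - 354\right)\right) - 18327 = \left(\frac{1}{-58751} + \left(\left(\left(12 - 5904\right) + 5008\right) - 354\right)\right) - 18327 = \left(- \frac{1}{58751} + \left(\left(-5892 + 5008\right) - 354\right)\right) - 18327 = \left(- \frac{1}{58751} - 1238\right) - 18327 = - \frac{72733739}{58751} - 18327 = - \frac{1149463316}{58751}$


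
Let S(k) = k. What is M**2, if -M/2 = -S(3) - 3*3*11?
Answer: 41616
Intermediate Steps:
M = 204 (M = -2*(-1*3 - 3*3*11) = -2*(-3 - 9*11) = -2*(-3 - 99) = -2*(-102) = 204)
M**2 = 204**2 = 41616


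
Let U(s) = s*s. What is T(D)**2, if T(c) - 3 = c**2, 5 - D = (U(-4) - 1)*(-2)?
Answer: 1507984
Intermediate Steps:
U(s) = s**2
D = 35 (D = 5 - ((-4)**2 - 1)*(-2) = 5 - (16 - 1)*(-2) = 5 - 15*(-2) = 5 - 1*(-30) = 5 + 30 = 35)
T(c) = 3 + c**2
T(D)**2 = (3 + 35**2)**2 = (3 + 1225)**2 = 1228**2 = 1507984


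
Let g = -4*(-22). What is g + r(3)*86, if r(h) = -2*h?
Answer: -428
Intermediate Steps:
g = 88
g + r(3)*86 = 88 - 2*3*86 = 88 - 6*86 = 88 - 516 = -428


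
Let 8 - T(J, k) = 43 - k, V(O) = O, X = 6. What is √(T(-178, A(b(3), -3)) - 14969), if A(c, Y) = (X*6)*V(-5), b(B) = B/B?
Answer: 4*I*√949 ≈ 123.22*I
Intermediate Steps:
b(B) = 1
A(c, Y) = -180 (A(c, Y) = (6*6)*(-5) = 36*(-5) = -180)
T(J, k) = -35 + k (T(J, k) = 8 - (43 - k) = 8 + (-43 + k) = -35 + k)
√(T(-178, A(b(3), -3)) - 14969) = √((-35 - 180) - 14969) = √(-215 - 14969) = √(-15184) = 4*I*√949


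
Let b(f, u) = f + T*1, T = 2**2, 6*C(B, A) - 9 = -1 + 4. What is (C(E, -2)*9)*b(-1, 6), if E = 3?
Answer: 54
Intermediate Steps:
C(B, A) = 2 (C(B, A) = 3/2 + (-1 + 4)/6 = 3/2 + (1/6)*3 = 3/2 + 1/2 = 2)
T = 4
b(f, u) = 4 + f (b(f, u) = f + 4*1 = f + 4 = 4 + f)
(C(E, -2)*9)*b(-1, 6) = (2*9)*(4 - 1) = 18*3 = 54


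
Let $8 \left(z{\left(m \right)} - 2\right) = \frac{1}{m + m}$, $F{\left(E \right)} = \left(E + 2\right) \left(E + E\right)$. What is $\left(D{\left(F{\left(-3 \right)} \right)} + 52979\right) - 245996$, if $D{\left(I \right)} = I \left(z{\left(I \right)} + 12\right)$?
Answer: $- \frac{3086927}{16} \approx -1.9293 \cdot 10^{5}$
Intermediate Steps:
$F{\left(E \right)} = 2 E \left(2 + E\right)$ ($F{\left(E \right)} = \left(2 + E\right) 2 E = 2 E \left(2 + E\right)$)
$z{\left(m \right)} = 2 + \frac{1}{16 m}$ ($z{\left(m \right)} = 2 + \frac{1}{8 \left(m + m\right)} = 2 + \frac{1}{8 \cdot 2 m} = 2 + \frac{\frac{1}{2} \frac{1}{m}}{8} = 2 + \frac{1}{16 m}$)
$D{\left(I \right)} = I \left(14 + \frac{1}{16 I}\right)$ ($D{\left(I \right)} = I \left(\left(2 + \frac{1}{16 I}\right) + 12\right) = I \left(14 + \frac{1}{16 I}\right)$)
$\left(D{\left(F{\left(-3 \right)} \right)} + 52979\right) - 245996 = \left(\left(\frac{1}{16} + 14 \cdot 2 \left(-3\right) \left(2 - 3\right)\right) + 52979\right) - 245996 = \left(\left(\frac{1}{16} + 14 \cdot 2 \left(-3\right) \left(-1\right)\right) + 52979\right) - 245996 = \left(\left(\frac{1}{16} + 14 \cdot 6\right) + 52979\right) - 245996 = \left(\left(\frac{1}{16} + 84\right) + 52979\right) - 245996 = \left(\frac{1345}{16} + 52979\right) - 245996 = \frac{849009}{16} - 245996 = - \frac{3086927}{16}$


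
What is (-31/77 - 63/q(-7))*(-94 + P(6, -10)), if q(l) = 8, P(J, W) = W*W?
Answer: -15297/308 ≈ -49.666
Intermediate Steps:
P(J, W) = W²
(-31/77 - 63/q(-7))*(-94 + P(6, -10)) = (-31/77 - 63/8)*(-94 + (-10)²) = (-31*1/77 - 63*⅛)*(-94 + 100) = (-31/77 - 63/8)*6 = -5099/616*6 = -15297/308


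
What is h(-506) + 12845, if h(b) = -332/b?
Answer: 3249951/253 ≈ 12846.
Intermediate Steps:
h(-506) + 12845 = -332/(-506) + 12845 = -332*(-1/506) + 12845 = 166/253 + 12845 = 3249951/253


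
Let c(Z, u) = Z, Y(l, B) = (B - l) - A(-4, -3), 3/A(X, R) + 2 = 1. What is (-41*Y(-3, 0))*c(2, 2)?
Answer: -492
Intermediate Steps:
A(X, R) = -3 (A(X, R) = 3/(-2 + 1) = 3/(-1) = 3*(-1) = -3)
Y(l, B) = 3 + B - l (Y(l, B) = (B - l) - 1*(-3) = (B - l) + 3 = 3 + B - l)
(-41*Y(-3, 0))*c(2, 2) = -41*(3 + 0 - 1*(-3))*2 = -41*(3 + 0 + 3)*2 = -41*6*2 = -246*2 = -492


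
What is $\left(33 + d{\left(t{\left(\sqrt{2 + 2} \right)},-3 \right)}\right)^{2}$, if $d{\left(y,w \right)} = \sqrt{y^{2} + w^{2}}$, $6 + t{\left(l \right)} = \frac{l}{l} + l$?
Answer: $1107 + 198 \sqrt{2} \approx 1387.0$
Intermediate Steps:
$t{\left(l \right)} = -5 + l$ ($t{\left(l \right)} = -6 + \left(\frac{l}{l} + l\right) = -6 + \left(1 + l\right) = -5 + l$)
$d{\left(y,w \right)} = \sqrt{w^{2} + y^{2}}$
$\left(33 + d{\left(t{\left(\sqrt{2 + 2} \right)},-3 \right)}\right)^{2} = \left(33 + \sqrt{\left(-3\right)^{2} + \left(-5 + \sqrt{2 + 2}\right)^{2}}\right)^{2} = \left(33 + \sqrt{9 + \left(-5 + \sqrt{4}\right)^{2}}\right)^{2} = \left(33 + \sqrt{9 + \left(-5 + 2\right)^{2}}\right)^{2} = \left(33 + \sqrt{9 + \left(-3\right)^{2}}\right)^{2} = \left(33 + \sqrt{9 + 9}\right)^{2} = \left(33 + \sqrt{18}\right)^{2} = \left(33 + 3 \sqrt{2}\right)^{2}$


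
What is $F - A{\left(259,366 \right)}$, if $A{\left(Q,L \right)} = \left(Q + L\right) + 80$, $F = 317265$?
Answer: $316560$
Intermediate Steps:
$A{\left(Q,L \right)} = 80 + L + Q$ ($A{\left(Q,L \right)} = \left(L + Q\right) + 80 = 80 + L + Q$)
$F - A{\left(259,366 \right)} = 317265 - \left(80 + 366 + 259\right) = 317265 - 705 = 316560$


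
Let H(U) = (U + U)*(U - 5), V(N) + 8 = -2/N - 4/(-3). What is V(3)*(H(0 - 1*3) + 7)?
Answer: -1210/3 ≈ -403.33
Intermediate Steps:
V(N) = -20/3 - 2/N (V(N) = -8 + (-2/N - 4/(-3)) = -8 + (-2/N - 4*(-⅓)) = -8 + (-2/N + 4/3) = -8 + (4/3 - 2/N) = -20/3 - 2/N)
H(U) = 2*U*(-5 + U) (H(U) = (2*U)*(-5 + U) = 2*U*(-5 + U))
V(3)*(H(0 - 1*3) + 7) = (-20/3 - 2/3)*(2*(0 - 1*3)*(-5 + (0 - 1*3)) + 7) = (-20/3 - 2*⅓)*(2*(0 - 3)*(-5 + (0 - 3)) + 7) = (-20/3 - ⅔)*(2*(-3)*(-5 - 3) + 7) = -22*(2*(-3)*(-8) + 7)/3 = -22*(48 + 7)/3 = -22/3*55 = -1210/3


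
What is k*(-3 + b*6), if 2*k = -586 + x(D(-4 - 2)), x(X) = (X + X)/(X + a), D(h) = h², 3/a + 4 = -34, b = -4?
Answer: 3587193/455 ≈ 7883.9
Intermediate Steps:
a = -3/38 (a = 3/(-4 - 34) = 3/(-38) = 3*(-1/38) = -3/38 ≈ -0.078947)
x(X) = 2*X/(-3/38 + X) (x(X) = (X + X)/(X - 3/38) = (2*X)/(-3/38 + X) = 2*X/(-3/38 + X))
k = -132859/455 (k = (-586 + 76*(-4 - 2)²/(-3 + 38*(-4 - 2)²))/2 = (-586 + 76*(-6)²/(-3 + 38*(-6)²))/2 = (-586 + 76*36/(-3 + 38*36))/2 = (-586 + 76*36/(-3 + 1368))/2 = (-586 + 76*36/1365)/2 = (-586 + 76*36*(1/1365))/2 = (-586 + 912/455)/2 = (½)*(-265718/455) = -132859/455 ≈ -292.00)
k*(-3 + b*6) = -132859*(-3 - 4*6)/455 = -132859*(-3 - 24)/455 = -132859/455*(-27) = 3587193/455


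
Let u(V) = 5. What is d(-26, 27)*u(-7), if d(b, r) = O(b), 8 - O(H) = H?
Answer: 170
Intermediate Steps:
O(H) = 8 - H
d(b, r) = 8 - b
d(-26, 27)*u(-7) = (8 - 1*(-26))*5 = (8 + 26)*5 = 34*5 = 170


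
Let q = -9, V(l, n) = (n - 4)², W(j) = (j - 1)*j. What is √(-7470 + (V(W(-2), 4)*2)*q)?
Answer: 3*I*√830 ≈ 86.429*I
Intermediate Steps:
W(j) = j*(-1 + j) (W(j) = (-1 + j)*j = j*(-1 + j))
V(l, n) = (-4 + n)²
√(-7470 + (V(W(-2), 4)*2)*q) = √(-7470 + ((-4 + 4)²*2)*(-9)) = √(-7470 + (0²*2)*(-9)) = √(-7470 + (0*2)*(-9)) = √(-7470 + 0*(-9)) = √(-7470 + 0) = √(-7470) = 3*I*√830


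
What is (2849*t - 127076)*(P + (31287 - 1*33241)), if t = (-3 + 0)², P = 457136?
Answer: -46171386170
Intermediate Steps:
t = 9 (t = (-3)² = 9)
(2849*t - 127076)*(P + (31287 - 1*33241)) = (2849*9 - 127076)*(457136 + (31287 - 1*33241)) = (25641 - 127076)*(457136 + (31287 - 33241)) = -101435*(457136 - 1954) = -101435*455182 = -46171386170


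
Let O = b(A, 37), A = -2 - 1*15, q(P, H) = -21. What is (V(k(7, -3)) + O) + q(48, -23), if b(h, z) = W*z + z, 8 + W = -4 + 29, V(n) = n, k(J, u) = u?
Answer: 642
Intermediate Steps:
W = 17 (W = -8 + (-4 + 29) = -8 + 25 = 17)
A = -17 (A = -2 - 15 = -17)
b(h, z) = 18*z (b(h, z) = 17*z + z = 18*z)
O = 666 (O = 18*37 = 666)
(V(k(7, -3)) + O) + q(48, -23) = (-3 + 666) - 21 = 663 - 21 = 642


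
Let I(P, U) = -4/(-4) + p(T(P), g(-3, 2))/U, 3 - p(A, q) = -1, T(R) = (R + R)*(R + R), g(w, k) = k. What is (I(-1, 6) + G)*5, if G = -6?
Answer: -65/3 ≈ -21.667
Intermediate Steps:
T(R) = 4*R² (T(R) = (2*R)*(2*R) = 4*R²)
p(A, q) = 4 (p(A, q) = 3 - 1*(-1) = 3 + 1 = 4)
I(P, U) = 1 + 4/U (I(P, U) = -4/(-4) + 4/U = -4*(-¼) + 4/U = 1 + 4/U)
(I(-1, 6) + G)*5 = ((4 + 6)/6 - 6)*5 = ((⅙)*10 - 6)*5 = (5/3 - 6)*5 = -13/3*5 = -65/3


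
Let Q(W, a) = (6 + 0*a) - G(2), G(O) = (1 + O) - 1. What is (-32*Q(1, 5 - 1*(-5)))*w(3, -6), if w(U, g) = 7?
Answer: -896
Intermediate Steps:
G(O) = O
Q(W, a) = 4 (Q(W, a) = (6 + 0*a) - 1*2 = (6 + 0) - 2 = 6 - 2 = 4)
(-32*Q(1, 5 - 1*(-5)))*w(3, -6) = -32*4*7 = -128*7 = -896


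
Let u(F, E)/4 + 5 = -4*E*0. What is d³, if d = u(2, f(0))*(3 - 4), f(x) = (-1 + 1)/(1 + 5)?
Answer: 8000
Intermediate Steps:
f(x) = 0 (f(x) = 0/6 = 0*(⅙) = 0)
u(F, E) = -20 (u(F, E) = -20 + 4*(-4*E*0) = -20 + 4*0 = -20 + 0 = -20)
d = 20 (d = -20*(3 - 4) = -20*(-1) = 20)
d³ = 20³ = 8000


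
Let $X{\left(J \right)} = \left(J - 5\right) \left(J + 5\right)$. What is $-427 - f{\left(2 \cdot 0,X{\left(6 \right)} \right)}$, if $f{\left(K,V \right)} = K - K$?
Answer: $-427$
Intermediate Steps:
$X{\left(J \right)} = \left(-5 + J\right) \left(5 + J\right)$
$f{\left(K,V \right)} = 0$
$-427 - f{\left(2 \cdot 0,X{\left(6 \right)} \right)} = -427 - 0 = -427 + 0 = -427$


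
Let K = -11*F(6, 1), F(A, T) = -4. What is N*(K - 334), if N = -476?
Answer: 138040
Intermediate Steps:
K = 44 (K = -11*(-4) = 44)
N*(K - 334) = -476*(44 - 334) = -476*(-290) = 138040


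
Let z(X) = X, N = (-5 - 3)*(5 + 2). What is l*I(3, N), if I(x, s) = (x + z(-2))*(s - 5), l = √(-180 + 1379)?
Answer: -61*√1199 ≈ -2112.2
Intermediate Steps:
N = -56 (N = -8*7 = -56)
l = √1199 ≈ 34.627
I(x, s) = (-5 + s)*(-2 + x) (I(x, s) = (x - 2)*(s - 5) = (-2 + x)*(-5 + s) = (-5 + s)*(-2 + x))
l*I(3, N) = √1199*(10 - 5*3 - 2*(-56) - 56*3) = √1199*(10 - 15 + 112 - 168) = √1199*(-61) = -61*√1199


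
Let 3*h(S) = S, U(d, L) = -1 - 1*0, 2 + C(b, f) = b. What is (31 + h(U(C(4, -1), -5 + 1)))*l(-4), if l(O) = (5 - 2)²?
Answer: 276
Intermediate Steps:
C(b, f) = -2 + b
U(d, L) = -1 (U(d, L) = -1 + 0 = -1)
h(S) = S/3
l(O) = 9 (l(O) = 3² = 9)
(31 + h(U(C(4, -1), -5 + 1)))*l(-4) = (31 + (⅓)*(-1))*9 = (31 - ⅓)*9 = (92/3)*9 = 276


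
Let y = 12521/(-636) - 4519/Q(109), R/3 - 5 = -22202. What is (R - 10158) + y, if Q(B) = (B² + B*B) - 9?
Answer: -1159740367489/15106908 ≈ -76769.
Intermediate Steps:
R = -66591 (R = 15 + 3*(-22202) = 15 - 66606 = -66591)
Q(B) = -9 + 2*B² (Q(B) = (B² + B²) - 9 = 2*B² - 9 = -9 + 2*B²)
y = -300285397/15106908 (y = 12521/(-636) - 4519/(-9 + 2*109²) = 12521*(-1/636) - 4519/(-9 + 2*11881) = -12521/636 - 4519/(-9 + 23762) = -12521/636 - 4519/23753 = -300285397/15106908 ≈ -19.877)
(R - 10158) + y = (-66591 - 10158) - 300285397/15106908 = -76749 - 300285397/15106908 = -1159740367489/15106908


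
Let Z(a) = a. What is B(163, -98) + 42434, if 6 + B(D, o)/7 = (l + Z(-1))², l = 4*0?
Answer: 42399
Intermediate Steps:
l = 0
B(D, o) = -35 (B(D, o) = -42 + 7*(0 - 1)² = -42 + 7*(-1)² = -42 + 7*1 = -42 + 7 = -35)
B(163, -98) + 42434 = -35 + 42434 = 42399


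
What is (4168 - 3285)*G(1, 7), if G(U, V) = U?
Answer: 883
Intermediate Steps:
(4168 - 3285)*G(1, 7) = (4168 - 3285)*1 = 883*1 = 883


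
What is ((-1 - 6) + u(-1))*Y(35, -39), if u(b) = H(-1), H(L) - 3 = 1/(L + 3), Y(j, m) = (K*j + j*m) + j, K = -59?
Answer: 23765/2 ≈ 11883.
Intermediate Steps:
Y(j, m) = -58*j + j*m (Y(j, m) = (-59*j + j*m) + j = -58*j + j*m)
H(L) = 3 + 1/(3 + L) (H(L) = 3 + 1/(L + 3) = 3 + 1/(3 + L))
u(b) = 7/2 (u(b) = (10 + 3*(-1))/(3 - 1) = (10 - 3)/2 = (1/2)*7 = 7/2)
((-1 - 6) + u(-1))*Y(35, -39) = ((-1 - 6) + 7/2)*(35*(-58 - 39)) = (-7 + 7/2)*(35*(-97)) = -7/2*(-3395) = 23765/2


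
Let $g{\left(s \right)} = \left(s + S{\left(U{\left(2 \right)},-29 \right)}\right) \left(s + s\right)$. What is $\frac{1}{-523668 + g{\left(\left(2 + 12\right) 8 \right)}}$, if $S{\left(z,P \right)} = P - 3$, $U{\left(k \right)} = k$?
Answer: $- \frac{1}{505748} \approx -1.9773 \cdot 10^{-6}$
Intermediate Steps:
$S{\left(z,P \right)} = -3 + P$
$g{\left(s \right)} = 2 s \left(-32 + s\right)$ ($g{\left(s \right)} = \left(s - 32\right) \left(s + s\right) = \left(s - 32\right) 2 s = \left(-32 + s\right) 2 s = 2 s \left(-32 + s\right)$)
$\frac{1}{-523668 + g{\left(\left(2 + 12\right) 8 \right)}} = \frac{1}{-523668 + 2 \left(2 + 12\right) 8 \left(-32 + \left(2 + 12\right) 8\right)} = \frac{1}{-523668 + 2 \cdot 14 \cdot 8 \left(-32 + 14 \cdot 8\right)} = \frac{1}{-523668 + 2 \cdot 112 \left(-32 + 112\right)} = \frac{1}{-523668 + 2 \cdot 112 \cdot 80} = \frac{1}{-523668 + 17920} = \frac{1}{-505748} = - \frac{1}{505748}$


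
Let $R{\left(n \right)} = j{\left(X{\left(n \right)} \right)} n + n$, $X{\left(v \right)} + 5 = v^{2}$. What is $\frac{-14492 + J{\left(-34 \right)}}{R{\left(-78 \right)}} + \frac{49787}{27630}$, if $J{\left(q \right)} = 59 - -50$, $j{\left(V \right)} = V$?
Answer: $\frac{42119981}{22988160} \approx 1.8322$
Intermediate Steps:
$X{\left(v \right)} = -5 + v^{2}$
$J{\left(q \right)} = 109$ ($J{\left(q \right)} = 59 + 50 = 109$)
$R{\left(n \right)} = n + n \left(-5 + n^{2}\right)$ ($R{\left(n \right)} = \left(-5 + n^{2}\right) n + n = n \left(-5 + n^{2}\right) + n = n + n \left(-5 + n^{2}\right)$)
$\frac{-14492 + J{\left(-34 \right)}}{R{\left(-78 \right)}} + \frac{49787}{27630} = \frac{-14492 + 109}{\left(-78\right) \left(-4 + \left(-78\right)^{2}\right)} + \frac{49787}{27630} = - \frac{14383}{\left(-78\right) \left(-4 + 6084\right)} + 49787 \cdot \frac{1}{27630} = - \frac{14383}{\left(-78\right) 6080} + \frac{49787}{27630} = - \frac{14383}{-474240} + \frac{49787}{27630} = \left(-14383\right) \left(- \frac{1}{474240}\right) + \frac{49787}{27630} = \frac{757}{24960} + \frac{49787}{27630} = \frac{42119981}{22988160}$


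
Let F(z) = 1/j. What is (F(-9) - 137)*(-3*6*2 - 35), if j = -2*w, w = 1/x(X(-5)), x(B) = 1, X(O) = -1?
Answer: 19525/2 ≈ 9762.5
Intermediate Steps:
w = 1 (w = 1/1 = 1)
j = -2 (j = -2*1 = -2)
F(z) = -½ (F(z) = 1/(-2) = -½)
(F(-9) - 137)*(-3*6*2 - 35) = (-½ - 137)*(-3*6*2 - 35) = -275*(-18*2 - 35)/2 = -275*(-36 - 35)/2 = -275/2*(-71) = 19525/2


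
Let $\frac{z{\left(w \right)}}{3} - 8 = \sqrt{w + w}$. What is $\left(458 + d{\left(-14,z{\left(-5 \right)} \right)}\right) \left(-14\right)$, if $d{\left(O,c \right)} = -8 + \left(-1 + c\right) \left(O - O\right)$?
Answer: $-6300$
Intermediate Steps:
$z{\left(w \right)} = 24 + 3 \sqrt{2} \sqrt{w}$ ($z{\left(w \right)} = 24 + 3 \sqrt{w + w} = 24 + 3 \sqrt{2 w} = 24 + 3 \sqrt{2} \sqrt{w}$)
$d{\left(O,c \right)} = -8$ ($d{\left(O,c \right)} = -8 + \left(-1 + c\right) 0 = -8 + 0 = -8$)
$\left(458 + d{\left(-14,z{\left(-5 \right)} \right)}\right) \left(-14\right) = \left(458 - 8\right) \left(-14\right) = 450 \left(-14\right) = -6300$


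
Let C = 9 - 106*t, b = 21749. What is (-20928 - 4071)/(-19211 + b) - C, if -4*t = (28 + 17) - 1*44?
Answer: -19183/423 ≈ -45.350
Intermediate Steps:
t = -1/4 (t = -((28 + 17) - 1*44)/4 = -(45 - 44)/4 = -1/4*1 = -1/4 ≈ -0.25000)
C = 71/2 (C = 9 - 106*(-1/4) = 9 + 53/2 = 71/2 ≈ 35.500)
(-20928 - 4071)/(-19211 + b) - C = (-20928 - 4071)/(-19211 + 21749) - 1*71/2 = -24999/2538 - 71/2 = -24999*1/2538 - 71/2 = -8333/846 - 71/2 = -19183/423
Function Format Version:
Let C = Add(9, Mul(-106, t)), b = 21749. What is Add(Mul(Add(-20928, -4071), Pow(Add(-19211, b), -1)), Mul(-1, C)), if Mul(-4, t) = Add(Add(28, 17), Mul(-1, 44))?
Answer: Rational(-19183, 423) ≈ -45.350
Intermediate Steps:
t = Rational(-1, 4) (t = Mul(Rational(-1, 4), Add(Add(28, 17), Mul(-1, 44))) = Mul(Rational(-1, 4), Add(45, -44)) = Mul(Rational(-1, 4), 1) = Rational(-1, 4) ≈ -0.25000)
C = Rational(71, 2) (C = Add(9, Mul(-106, Rational(-1, 4))) = Add(9, Rational(53, 2)) = Rational(71, 2) ≈ 35.500)
Add(Mul(Add(-20928, -4071), Pow(Add(-19211, b), -1)), Mul(-1, C)) = Add(Mul(Add(-20928, -4071), Pow(Add(-19211, 21749), -1)), Mul(-1, Rational(71, 2))) = Add(Mul(-24999, Pow(2538, -1)), Rational(-71, 2)) = Add(Mul(-24999, Rational(1, 2538)), Rational(-71, 2)) = Add(Rational(-8333, 846), Rational(-71, 2)) = Rational(-19183, 423)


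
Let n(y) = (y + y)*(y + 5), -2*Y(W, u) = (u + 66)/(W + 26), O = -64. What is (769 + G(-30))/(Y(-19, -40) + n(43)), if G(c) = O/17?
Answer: 91063/491011 ≈ 0.18546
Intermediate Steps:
Y(W, u) = -(66 + u)/(2*(26 + W)) (Y(W, u) = -(u + 66)/(2*(W + 26)) = -(66 + u)/(2*(26 + W)))
n(y) = 2*y*(5 + y) (n(y) = (2*y)*(5 + y) = 2*y*(5 + y))
G(c) = -64/17
(769 + G(-30))/(Y(-19, -40) + n(43)) = (769 - 64/17)/((-66 - 1*(-40))/(2*(26 - 19)) + 2*43*(5 + 43)) = 13009/(17*((½)*(-66 + 40)/7 + 2*43*48)) = 13009/(17*((½)*(⅐)*(-26) + 4128)) = 13009/(17*(-13/7 + 4128)) = 13009/(17*(28883/7)) = (13009/17)*(7/28883) = 91063/491011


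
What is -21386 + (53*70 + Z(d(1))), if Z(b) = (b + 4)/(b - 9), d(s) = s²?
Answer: -141413/8 ≈ -17677.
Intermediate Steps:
Z(b) = (4 + b)/(-9 + b)
-21386 + (53*70 + Z(d(1))) = -21386 + (53*70 + (4 + 1²)/(-9 + 1²)) = -21386 + (3710 + (4 + 1)/(-9 + 1)) = -21386 + (3710 + 5/(-8)) = -21386 + (3710 - ⅛*5) = -21386 + (3710 - 5/8) = -21386 + 29675/8 = -141413/8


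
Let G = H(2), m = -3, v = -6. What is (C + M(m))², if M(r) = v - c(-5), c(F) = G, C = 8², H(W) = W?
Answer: 3136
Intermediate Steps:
C = 64
G = 2
c(F) = 2
M(r) = -8 (M(r) = -6 - 1*2 = -6 - 2 = -8)
(C + M(m))² = (64 - 8)² = 56² = 3136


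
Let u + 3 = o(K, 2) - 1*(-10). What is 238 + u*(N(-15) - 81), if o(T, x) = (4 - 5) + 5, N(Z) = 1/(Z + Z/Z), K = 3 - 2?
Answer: -9153/14 ≈ -653.79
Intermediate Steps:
K = 1
N(Z) = 1/(1 + Z) (N(Z) = 1/(Z + 1) = 1/(1 + Z))
o(T, x) = 4 (o(T, x) = -1 + 5 = 4)
u = 11 (u = -3 + (4 - 1*(-10)) = -3 + (4 + 10) = -3 + 14 = 11)
238 + u*(N(-15) - 81) = 238 + 11*(1/(1 - 15) - 81) = 238 + 11*(1/(-14) - 81) = 238 + 11*(-1/14 - 81) = 238 + 11*(-1135/14) = 238 - 12485/14 = -9153/14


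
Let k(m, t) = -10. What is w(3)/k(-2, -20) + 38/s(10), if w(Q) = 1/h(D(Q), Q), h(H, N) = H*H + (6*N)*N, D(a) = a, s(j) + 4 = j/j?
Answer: -7981/630 ≈ -12.668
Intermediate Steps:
s(j) = -3 (s(j) = -4 + j/j = -4 + 1 = -3)
h(H, N) = H² + 6*N²
w(Q) = 1/(7*Q²) (w(Q) = 1/(Q² + 6*Q²) = 1/(7*Q²))
w(3)/k(-2, -20) + 38/s(10) = ((⅐)/3²)/(-10) + 38/(-3) = ((⅐)*(⅑))*(-⅒) + 38*(-⅓) = (1/63)*(-⅒) - 38/3 = -1/630 - 38/3 = -7981/630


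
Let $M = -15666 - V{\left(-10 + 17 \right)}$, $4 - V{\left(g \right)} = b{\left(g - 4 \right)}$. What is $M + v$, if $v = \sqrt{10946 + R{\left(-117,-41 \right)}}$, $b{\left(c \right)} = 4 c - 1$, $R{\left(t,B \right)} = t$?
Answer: $-15659 + 7 \sqrt{221} \approx -15555.0$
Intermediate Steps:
$b{\left(c \right)} = -1 + 4 c$
$V{\left(g \right)} = 21 - 4 g$ ($V{\left(g \right)} = 4 - \left(-1 + 4 \left(g - 4\right)\right) = 4 - \left(-1 + 4 \left(-4 + g\right)\right) = 4 - \left(-1 + \left(-16 + 4 g\right)\right) = 4 - \left(-17 + 4 g\right) = 21 - 4 g$)
$M = -15659$ ($M = -15666 - \left(21 - 4 \left(-10 + 17\right)\right) = -15666 - \left(21 - 28\right) = -15666 - -7 = -15666 + 7 = -15659$)
$v = 7 \sqrt{221}$ ($v = \sqrt{10946 - 117} = \sqrt{10829} = 7 \sqrt{221} \approx 104.06$)
$M + v = -15659 + 7 \sqrt{221}$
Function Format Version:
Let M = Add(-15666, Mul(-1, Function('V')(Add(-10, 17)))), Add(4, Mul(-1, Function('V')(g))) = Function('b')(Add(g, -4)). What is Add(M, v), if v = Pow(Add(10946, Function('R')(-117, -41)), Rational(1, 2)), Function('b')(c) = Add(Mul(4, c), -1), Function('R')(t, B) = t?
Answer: Add(-15659, Mul(7, Pow(221, Rational(1, 2)))) ≈ -15555.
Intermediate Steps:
Function('b')(c) = Add(-1, Mul(4, c))
Function('V')(g) = Add(21, Mul(-4, g)) (Function('V')(g) = Add(4, Mul(-1, Add(-1, Mul(4, Add(g, -4))))) = Add(4, Mul(-1, Add(-1, Mul(4, Add(-4, g))))) = Add(4, Mul(-1, Add(-1, Add(-16, Mul(4, g))))) = Add(4, Mul(-1, Add(-17, Mul(4, g)))) = Add(4, Add(17, Mul(-4, g))) = Add(21, Mul(-4, g)))
M = -15659 (M = Add(-15666, Mul(-1, Add(21, Mul(-4, Add(-10, 17))))) = Add(-15666, Mul(-1, Add(21, Mul(-4, 7)))) = Add(-15666, Mul(-1, Add(21, -28))) = Add(-15666, Mul(-1, -7)) = Add(-15666, 7) = -15659)
v = Mul(7, Pow(221, Rational(1, 2))) (v = Pow(Add(10946, -117), Rational(1, 2)) = Pow(10829, Rational(1, 2)) = Mul(7, Pow(221, Rational(1, 2))) ≈ 104.06)
Add(M, v) = Add(-15659, Mul(7, Pow(221, Rational(1, 2))))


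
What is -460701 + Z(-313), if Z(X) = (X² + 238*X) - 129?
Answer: -437355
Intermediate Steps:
Z(X) = -129 + X² + 238*X
-460701 + Z(-313) = -460701 + (-129 + (-313)² + 238*(-313)) = -460701 + (-129 + 97969 - 74494) = -460701 + 23346 = -437355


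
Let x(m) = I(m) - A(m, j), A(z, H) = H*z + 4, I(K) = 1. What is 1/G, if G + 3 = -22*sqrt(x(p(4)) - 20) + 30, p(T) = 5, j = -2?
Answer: 27/7021 + 22*I*sqrt(13)/7021 ≈ 0.0038456 + 0.011298*I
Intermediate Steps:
A(z, H) = 4 + H*z
x(m) = -3 + 2*m (x(m) = 1 - (4 - 2*m) = 1 + (-4 + 2*m) = -3 + 2*m)
G = 27 - 22*I*sqrt(13) (G = -3 + (-22*sqrt((-3 + 2*5) - 20) + 30) = -3 + (-22*sqrt((-3 + 10) - 20) + 30) = -3 + (-22*sqrt(7 - 20) + 30) = -3 + (-22*I*sqrt(13) + 30) = -3 + (30 - 22*I*sqrt(13)) = 27 - 22*I*sqrt(13) ≈ 27.0 - 79.322*I)
1/G = 1/(27 - 22*I*sqrt(13))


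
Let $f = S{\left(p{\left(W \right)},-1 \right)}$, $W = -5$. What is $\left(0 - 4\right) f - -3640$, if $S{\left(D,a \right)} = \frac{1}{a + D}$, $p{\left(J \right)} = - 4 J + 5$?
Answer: $\frac{21839}{6} \approx 3639.8$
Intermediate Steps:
$p{\left(J \right)} = 5 - 4 J$
$S{\left(D,a \right)} = \frac{1}{D + a}$
$f = \frac{1}{24}$ ($f = \frac{1}{\left(5 - -20\right) - 1} = \frac{1}{\left(5 + 20\right) - 1} = \frac{1}{25 - 1} = \frac{1}{24} \approx 0.041667$)
$\left(0 - 4\right) f - -3640 = \left(0 - 4\right) \frac{1}{24} - -3640 = \left(-4\right) \frac{1}{24} + 3640 = - \frac{1}{6} + 3640 = \frac{21839}{6}$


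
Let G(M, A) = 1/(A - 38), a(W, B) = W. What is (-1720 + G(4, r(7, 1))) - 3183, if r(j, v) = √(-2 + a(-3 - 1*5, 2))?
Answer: -3564500/727 - I*√10/1454 ≈ -4903.0 - 0.0021749*I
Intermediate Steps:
r(j, v) = I*√10 (r(j, v) = √(-2 + (-3 - 1*5)) = √(-2 + (-3 - 5)) = √(-2 - 8) = √(-10) = I*√10)
G(M, A) = 1/(-38 + A)
(-1720 + G(4, r(7, 1))) - 3183 = (-1720 + 1/(-38 + I*√10)) - 3183 = -4903 + 1/(-38 + I*√10)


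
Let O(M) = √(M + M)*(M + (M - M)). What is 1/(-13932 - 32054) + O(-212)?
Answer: -1/45986 - 424*I*√106 ≈ -2.1746e-5 - 4365.3*I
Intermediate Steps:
O(M) = √2*M^(3/2) (O(M) = √(2*M)*(M + 0) = (√2*√M)*M = √2*M^(3/2))
1/(-13932 - 32054) + O(-212) = 1/(-13932 - 32054) + √2*(-212)^(3/2) = 1/(-45986) + √2*(-424*I*√53) = -1/45986 - 424*I*√106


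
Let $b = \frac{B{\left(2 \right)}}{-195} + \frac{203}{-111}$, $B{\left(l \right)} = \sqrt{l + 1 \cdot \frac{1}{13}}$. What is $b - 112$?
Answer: $- \frac{12635}{111} - \frac{\sqrt{39}}{845} \approx -113.84$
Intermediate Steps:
$B{\left(l \right)} = \sqrt{\frac{1}{13} + l}$ ($B{\left(l \right)} = \sqrt{l + 1 \cdot \frac{1}{13}} = \sqrt{l + \frac{1}{13}} = \sqrt{\frac{1}{13} + l}$)
$b = - \frac{203}{111} - \frac{\sqrt{39}}{845}$ ($b = \frac{\frac{1}{13} \sqrt{13 + 169 \cdot 2}}{-195} + \frac{203}{-111} = \frac{\sqrt{13 + 338}}{13} \left(- \frac{1}{195}\right) + 203 \left(- \frac{1}{111}\right) = \frac{\sqrt{351}}{13} \left(- \frac{1}{195}\right) - \frac{203}{111} = \frac{3 \sqrt{39}}{13} \left(- \frac{1}{195}\right) - \frac{203}{111} = - \frac{\sqrt{39}}{845} - \frac{203}{111} = - \frac{203}{111} - \frac{\sqrt{39}}{845} \approx -1.8362$)
$b - 112 = \left(- \frac{203}{111} - \frac{\sqrt{39}}{845}\right) - 112 = - \frac{12635}{111} - \frac{\sqrt{39}}{845}$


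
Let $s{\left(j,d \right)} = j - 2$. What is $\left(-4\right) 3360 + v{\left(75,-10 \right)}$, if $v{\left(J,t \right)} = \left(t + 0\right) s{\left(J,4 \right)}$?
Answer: $-14170$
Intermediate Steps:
$s{\left(j,d \right)} = -2 + j$
$v{\left(J,t \right)} = t \left(-2 + J\right)$ ($v{\left(J,t \right)} = \left(t + 0\right) \left(-2 + J\right) = t \left(-2 + J\right)$)
$\left(-4\right) 3360 + v{\left(75,-10 \right)} = \left(-4\right) 3360 - 10 \left(-2 + 75\right) = -13440 - 730 = -14170$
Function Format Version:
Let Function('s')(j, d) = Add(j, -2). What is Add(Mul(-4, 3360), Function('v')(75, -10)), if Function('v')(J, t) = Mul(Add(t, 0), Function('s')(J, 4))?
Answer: -14170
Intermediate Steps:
Function('s')(j, d) = Add(-2, j)
Function('v')(J, t) = Mul(t, Add(-2, J)) (Function('v')(J, t) = Mul(Add(t, 0), Add(-2, J)) = Mul(t, Add(-2, J)))
Add(Mul(-4, 3360), Function('v')(75, -10)) = Add(Mul(-4, 3360), Mul(-10, Add(-2, 75))) = Add(-13440, Mul(-10, 73)) = Add(-13440, -730) = -14170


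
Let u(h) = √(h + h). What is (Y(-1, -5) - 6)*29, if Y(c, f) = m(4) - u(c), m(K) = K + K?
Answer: 58 - 29*I*√2 ≈ 58.0 - 41.012*I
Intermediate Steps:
u(h) = √2*√h (u(h) = √(2*h) = √2*√h)
m(K) = 2*K
Y(c, f) = 8 - √2*√c (Y(c, f) = 2*4 - √2*√c = 8 - √2*√c)
(Y(-1, -5) - 6)*29 = ((8 - √2*√(-1)) - 6)*29 = ((8 - √2*I) - 6)*29 = ((8 - I*√2) - 6)*29 = (2 - I*√2)*29 = 58 - 29*I*√2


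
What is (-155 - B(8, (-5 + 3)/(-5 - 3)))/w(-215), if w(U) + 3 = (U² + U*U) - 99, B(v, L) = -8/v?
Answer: -77/46174 ≈ -0.0016676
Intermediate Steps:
w(U) = -102 + 2*U² (w(U) = -3 + ((U² + U*U) - 99) = -3 + ((U² + U²) - 99) = -3 + (2*U² - 99) = -3 + (-99 + 2*U²) = -102 + 2*U²)
(-155 - B(8, (-5 + 3)/(-5 - 3)))/w(-215) = (-155 - (-8)/8)/(-102 + 2*(-215)²) = (-155 - (-8)/8)/(-102 + 2*46225) = (-155 - 1*(-1))/(-102 + 92450) = (-155 + 1)/92348 = -154*1/92348 = -77/46174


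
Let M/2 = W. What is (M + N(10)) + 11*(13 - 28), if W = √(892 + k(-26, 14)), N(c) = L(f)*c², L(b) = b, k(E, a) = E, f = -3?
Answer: -465 + 2*√866 ≈ -406.14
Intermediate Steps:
N(c) = -3*c²
W = √866 (W = √(892 - 26) = √866 ≈ 29.428)
M = 2*√866 ≈ 58.856
(M + N(10)) + 11*(13 - 28) = (2*√866 - 3*10²) + 11*(13 - 28) = (2*√866 - 3*100) + 11*(-15) = (2*√866 - 300) - 165 = (-300 + 2*√866) - 165 = -465 + 2*√866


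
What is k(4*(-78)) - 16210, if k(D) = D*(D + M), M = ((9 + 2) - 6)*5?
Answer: 73334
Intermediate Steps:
M = 25 (M = (11 - 6)*5 = 5*5 = 25)
k(D) = D*(25 + D) (k(D) = D*(D + 25) = D*(25 + D))
k(4*(-78)) - 16210 = (4*(-78))*(25 + 4*(-78)) - 16210 = -312*(25 - 312) - 16210 = -312*(-287) - 16210 = 89544 - 16210 = 73334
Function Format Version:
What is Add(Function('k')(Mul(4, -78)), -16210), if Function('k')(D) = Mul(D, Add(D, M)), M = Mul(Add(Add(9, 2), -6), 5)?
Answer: 73334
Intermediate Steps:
M = 25 (M = Mul(Add(11, -6), 5) = Mul(5, 5) = 25)
Function('k')(D) = Mul(D, Add(25, D)) (Function('k')(D) = Mul(D, Add(D, 25)) = Mul(D, Add(25, D)))
Add(Function('k')(Mul(4, -78)), -16210) = Add(Mul(Mul(4, -78), Add(25, Mul(4, -78))), -16210) = Add(Mul(-312, Add(25, -312)), -16210) = Add(Mul(-312, -287), -16210) = Add(89544, -16210) = 73334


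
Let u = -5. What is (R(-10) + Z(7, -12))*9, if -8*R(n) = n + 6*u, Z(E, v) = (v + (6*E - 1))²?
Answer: 7614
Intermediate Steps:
Z(E, v) = (-1 + v + 6*E)² (Z(E, v) = (v + (-1 + 6*E))² = (-1 + v + 6*E)²)
R(n) = 15/4 - n/8 (R(n) = -(n + 6*(-5))/8 = -(n - 30)/8 = -(-30 + n)/8 = 15/4 - n/8)
(R(-10) + Z(7, -12))*9 = ((15/4 - ⅛*(-10)) + (-1 - 12 + 6*7)²)*9 = ((15/4 + 5/4) + (-1 - 12 + 42)²)*9 = (5 + 29²)*9 = (5 + 841)*9 = 846*9 = 7614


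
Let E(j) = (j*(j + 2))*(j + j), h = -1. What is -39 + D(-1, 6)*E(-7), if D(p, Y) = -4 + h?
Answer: 2411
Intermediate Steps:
D(p, Y) = -5 (D(p, Y) = -4 - 1 = -5)
E(j) = 2*j²*(2 + j) (E(j) = (j*(2 + j))*(2*j) = 2*j²*(2 + j))
-39 + D(-1, 6)*E(-7) = -39 - 10*(-7)²*(2 - 7) = -39 - 10*49*(-5) = -39 - 5*(-490) = -39 + 2450 = 2411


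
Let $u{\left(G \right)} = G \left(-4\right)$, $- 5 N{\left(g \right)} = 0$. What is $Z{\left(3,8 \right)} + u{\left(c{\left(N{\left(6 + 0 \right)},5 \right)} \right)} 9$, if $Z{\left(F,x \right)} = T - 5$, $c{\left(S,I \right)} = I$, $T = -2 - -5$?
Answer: $-182$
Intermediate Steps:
$T = 3$ ($T = -2 + 5 = 3$)
$N{\left(g \right)} = 0$ ($N{\left(g \right)} = \left(- \frac{1}{5}\right) 0 = 0$)
$u{\left(G \right)} = - 4 G$
$Z{\left(F,x \right)} = -2$ ($Z{\left(F,x \right)} = 3 - 5 = -2$)
$Z{\left(3,8 \right)} + u{\left(c{\left(N{\left(6 + 0 \right)},5 \right)} \right)} 9 = -2 + \left(-4\right) 5 \cdot 9 = -2 - 180 = -182$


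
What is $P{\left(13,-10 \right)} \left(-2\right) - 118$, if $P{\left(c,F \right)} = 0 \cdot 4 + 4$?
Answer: $-126$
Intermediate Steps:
$P{\left(c,F \right)} = 4$ ($P{\left(c,F \right)} = 0 + 4 = 4$)
$P{\left(13,-10 \right)} \left(-2\right) - 118 = 4 \left(-2\right) - 118 = -8 - 118 = -126$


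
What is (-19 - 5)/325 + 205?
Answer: 66601/325 ≈ 204.93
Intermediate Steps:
(-19 - 5)/325 + 205 = -24*1/325 + 205 = -24/325 + 205 = 66601/325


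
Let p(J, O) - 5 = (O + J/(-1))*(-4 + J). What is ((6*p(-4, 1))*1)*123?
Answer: -25830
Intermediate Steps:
p(J, O) = 5 + (-4 + J)*(O - J) (p(J, O) = 5 + (O + J/(-1))*(-4 + J) = 5 + (O + J*(-1))*(-4 + J) = 5 + (O - J)*(-4 + J) = 5 + (-4 + J)*(O - J))
((6*p(-4, 1))*1)*123 = ((6*(5 - 1*(-4)**2 - 4*1 + 4*(-4) - 4*1))*1)*123 = ((6*(5 - 1*16 - 4 - 16 - 4))*1)*123 = ((6*(5 - 16 - 4 - 16 - 4))*1)*123 = ((6*(-35))*1)*123 = -210*1*123 = -210*123 = -25830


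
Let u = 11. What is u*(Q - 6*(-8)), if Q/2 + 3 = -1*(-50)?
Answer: 1562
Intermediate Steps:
Q = 94 (Q = -6 + 2*(-1*(-50)) = -6 + 2*50 = -6 + 100 = 94)
u*(Q - 6*(-8)) = 11*(94 - 6*(-8)) = 11*(94 + 48) = 11*142 = 1562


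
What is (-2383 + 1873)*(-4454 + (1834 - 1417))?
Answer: 2058870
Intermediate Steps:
(-2383 + 1873)*(-4454 + (1834 - 1417)) = -510*(-4454 + 417) = -510*(-4037) = 2058870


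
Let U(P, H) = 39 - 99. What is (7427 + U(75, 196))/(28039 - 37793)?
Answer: -7367/9754 ≈ -0.75528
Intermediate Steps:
U(P, H) = -60
(7427 + U(75, 196))/(28039 - 37793) = (7427 - 60)/(28039 - 37793) = 7367/(-9754) = 7367*(-1/9754) = -7367/9754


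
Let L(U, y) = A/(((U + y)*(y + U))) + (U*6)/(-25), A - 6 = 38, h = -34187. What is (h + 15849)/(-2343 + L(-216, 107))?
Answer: 5446844450/680530699 ≈ 8.0038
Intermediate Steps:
A = 44 (A = 6 + 38 = 44)
L(U, y) = 44/(U + y)² - 6*U/25 (L(U, y) = 44/(((U + y)*(y + U))) + (U*6)/(-25) = 44/(((U + y)*(U + y))) + (6*U)*(-1/25) = 44/((U + y)²) - 6*U/25 = 44/(U + y)² - 6*U/25)
(h + 15849)/(-2343 + L(-216, 107)) = (-34187 + 15849)/(-2343 + (44/(-216 + 107)² - 6/25*(-216))) = -18338/(-2343 + (44/(-109)² + 1296/25)) = -18338/(-2343 + (44*(1/11881) + 1296/25)) = -18338/(-2343 + (44/11881 + 1296/25)) = -18338/(-2343 + 15398876/297025) = -18338/(-680530699/297025) = -18338*(-297025/680530699) = 5446844450/680530699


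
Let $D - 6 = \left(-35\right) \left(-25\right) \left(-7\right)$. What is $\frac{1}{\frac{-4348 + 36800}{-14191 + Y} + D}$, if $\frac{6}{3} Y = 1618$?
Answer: $- \frac{6691}{40958455} \approx -0.00016336$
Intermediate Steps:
$Y = 809$ ($Y = \frac{1}{2} \cdot 1618 = 809$)
$D = -6119$ ($D = 6 + \left(-35\right) \left(-25\right) \left(-7\right) = 6 + 875 \left(-7\right) = 6 - 6125 = -6119$)
$\frac{1}{\frac{-4348 + 36800}{-14191 + Y} + D} = \frac{1}{\frac{-4348 + 36800}{-14191 + 809} - 6119} = \frac{1}{\frac{32452}{-13382} - 6119} = \frac{1}{32452 \left(- \frac{1}{13382}\right) - 6119} = \frac{1}{- \frac{16226}{6691} - 6119} = \frac{1}{- \frac{40958455}{6691}} = - \frac{6691}{40958455}$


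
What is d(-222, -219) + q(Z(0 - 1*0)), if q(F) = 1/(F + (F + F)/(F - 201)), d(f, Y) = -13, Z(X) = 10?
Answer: -24379/1890 ≈ -12.899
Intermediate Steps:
q(F) = 1/(F + 2*F/(-201 + F)) (q(F) = 1/(F + (2*F)/(-201 + F)) = 1/(F + 2*F/(-201 + F)))
d(-222, -219) + q(Z(0 - 1*0)) = -13 + (-201 + 10)/(10*(-199 + 10)) = -13 + (1/10)*(-191)/(-189) = -13 + (1/10)*(-1/189)*(-191) = -13 + 191/1890 = -24379/1890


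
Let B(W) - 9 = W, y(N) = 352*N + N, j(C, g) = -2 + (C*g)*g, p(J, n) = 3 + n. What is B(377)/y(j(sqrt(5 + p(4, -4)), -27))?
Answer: 193/256984 ≈ 0.00075102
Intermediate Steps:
j(C, g) = -2 + C*g**2
y(N) = 353*N
B(W) = 9 + W
B(377)/y(j(sqrt(5 + p(4, -4)), -27)) = (9 + 377)/((353*(-2 + sqrt(5 + (3 - 4))*(-27)**2))) = 386/((353*(-2 + sqrt(5 - 1)*729))) = 386/((353*(-2 + sqrt(4)*729))) = 386/((353*(-2 + 2*729))) = 386/((353*(-2 + 1458))) = 386/((353*1456)) = 386/513968 = 386*(1/513968) = 193/256984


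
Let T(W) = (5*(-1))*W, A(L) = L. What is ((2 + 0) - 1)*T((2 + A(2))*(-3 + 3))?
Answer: 0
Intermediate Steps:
T(W) = -5*W
((2 + 0) - 1)*T((2 + A(2))*(-3 + 3)) = ((2 + 0) - 1)*(-5*(2 + 2)*(-3 + 3)) = (2 - 1)*(-20*0) = 1*(-5*0) = 1*0 = 0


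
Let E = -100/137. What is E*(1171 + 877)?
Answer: -204800/137 ≈ -1494.9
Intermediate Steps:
E = -100/137 ≈ -0.72993
E*(1171 + 877) = -100*(1171 + 877)/137 = -100/137*2048 = -204800/137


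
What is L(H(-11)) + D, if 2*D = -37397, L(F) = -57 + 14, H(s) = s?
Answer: -37483/2 ≈ -18742.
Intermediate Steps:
L(F) = -43
D = -37397/2 (D = (½)*(-37397) = -37397/2 ≈ -18699.)
L(H(-11)) + D = -43 - 37397/2 = -37483/2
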